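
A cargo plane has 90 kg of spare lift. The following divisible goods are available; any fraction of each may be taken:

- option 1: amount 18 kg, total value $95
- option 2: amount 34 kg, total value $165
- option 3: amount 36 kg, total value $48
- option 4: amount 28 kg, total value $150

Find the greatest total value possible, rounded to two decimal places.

423.33

Take in order of value per unit:
- option 4 (150/28 per unit): all 28 → value 150, running total 150.00
- option 1 (95/18 per unit): all 18 → value 95, running total 245.00
- option 2 (165/34 per unit): all 34 → value 165, running total 410.00
- option 3 (48/36 per unit): 10 of 36 → value 10×48/36 = 13.3333, running total 423.33
Total 423.33.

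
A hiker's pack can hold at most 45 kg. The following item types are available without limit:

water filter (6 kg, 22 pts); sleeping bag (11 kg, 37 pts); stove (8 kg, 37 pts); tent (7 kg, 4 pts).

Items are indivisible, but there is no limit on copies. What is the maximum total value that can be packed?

192 pts

Best value-per-unit is stove at 37/8; filling with it alone gives 5×37 = 185.
Optimal mix: 2×water filter + 4×stove → weight 44, value 192.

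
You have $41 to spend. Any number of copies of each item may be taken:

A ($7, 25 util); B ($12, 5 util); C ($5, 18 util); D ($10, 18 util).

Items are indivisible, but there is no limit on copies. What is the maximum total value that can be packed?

Best value-per-unit is C at 18/5; filling with it alone gives 8×18 = 144.
Optimal mix: 3×A + 4×C → cost 41, value 147.

147 util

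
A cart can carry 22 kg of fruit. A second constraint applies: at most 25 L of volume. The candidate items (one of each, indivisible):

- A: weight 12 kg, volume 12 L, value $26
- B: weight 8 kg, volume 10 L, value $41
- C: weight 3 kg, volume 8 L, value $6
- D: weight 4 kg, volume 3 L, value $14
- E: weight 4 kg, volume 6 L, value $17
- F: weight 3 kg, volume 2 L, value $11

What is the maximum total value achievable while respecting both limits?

Feasible sets respecting both limits:
- B+D+E+F: weight 19, volume 21, value 83
- B+D+E: weight 16, volume 19, value 72
- B+C+D+F: weight 18, volume 23, value 72
Best: $83.

$83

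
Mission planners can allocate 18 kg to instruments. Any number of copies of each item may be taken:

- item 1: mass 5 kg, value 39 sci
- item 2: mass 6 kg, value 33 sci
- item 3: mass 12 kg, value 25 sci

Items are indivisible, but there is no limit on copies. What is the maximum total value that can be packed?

117 sci

Best value-per-unit is item 1 at 39/5, and filling with it alone uses mass 3×5=15. No mix of the others beats 3×39 = 117.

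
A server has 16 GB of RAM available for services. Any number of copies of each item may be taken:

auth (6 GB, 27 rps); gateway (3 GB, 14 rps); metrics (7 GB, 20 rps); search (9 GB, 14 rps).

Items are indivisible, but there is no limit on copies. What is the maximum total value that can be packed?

Best value-per-unit is gateway at 14/3, and filling with it alone uses memory 5×3=15. No mix of the others beats 5×14 = 70.

70 rps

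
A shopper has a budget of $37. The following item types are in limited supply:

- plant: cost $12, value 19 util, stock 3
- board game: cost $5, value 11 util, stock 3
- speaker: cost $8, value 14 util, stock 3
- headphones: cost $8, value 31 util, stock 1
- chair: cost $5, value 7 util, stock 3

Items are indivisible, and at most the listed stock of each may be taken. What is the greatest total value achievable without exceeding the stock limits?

Top feasible selections:
- 3×board game + 1×speaker + 1×headphones + 1×chair: cost 36, value 85
- 1×board game + 3×speaker + 1×headphones: cost 37, value 84
- 1×plant + 3×board game + 1×headphones: cost 35, value 83
Best: 85 util.

85 util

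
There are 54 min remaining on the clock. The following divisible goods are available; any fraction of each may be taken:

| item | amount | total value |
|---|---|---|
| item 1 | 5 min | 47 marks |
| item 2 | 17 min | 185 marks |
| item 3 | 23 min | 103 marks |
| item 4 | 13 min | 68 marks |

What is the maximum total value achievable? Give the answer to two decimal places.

Take in order of value per unit:
- item 2 (185/17 per unit): all 17 → value 185, running total 185.00
- item 1 (47/5 per unit): all 5 → value 47, running total 232.00
- item 4 (68/13 per unit): all 13 → value 68, running total 300.00
- item 3 (103/23 per unit): 19 of 23 → value 19×103/23 = 85.0870, running total 385.09
Total 385.09.

385.09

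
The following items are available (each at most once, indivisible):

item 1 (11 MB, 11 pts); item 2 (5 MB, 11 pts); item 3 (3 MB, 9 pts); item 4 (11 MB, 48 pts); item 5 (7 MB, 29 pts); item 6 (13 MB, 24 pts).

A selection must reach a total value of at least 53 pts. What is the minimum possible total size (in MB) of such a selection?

Subsets with value ≥ 53, sorted by total size:
- item 3+item 4: size 14, value 57
- item 2+item 4: size 16, value 59
- item 4+item 5: size 18, value 77
- item 2+item 3+item 4: size 19, value 68
Minimum size: 14 MB.

14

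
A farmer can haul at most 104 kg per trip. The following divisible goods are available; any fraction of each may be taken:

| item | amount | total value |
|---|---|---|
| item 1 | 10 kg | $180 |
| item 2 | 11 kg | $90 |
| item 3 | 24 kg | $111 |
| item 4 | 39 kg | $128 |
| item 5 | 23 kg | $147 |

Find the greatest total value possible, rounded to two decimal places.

646.15

Take in order of value per unit:
- item 1 (180/10 per unit): all 10 → value 180, running total 180.00
- item 2 (90/11 per unit): all 11 → value 90, running total 270.00
- item 5 (147/23 per unit): all 23 → value 147, running total 417.00
- item 3 (111/24 per unit): all 24 → value 111, running total 528.00
- item 4 (128/39 per unit): 36 of 39 → value 36×128/39 = 118.1538, running total 646.15
Total 646.15.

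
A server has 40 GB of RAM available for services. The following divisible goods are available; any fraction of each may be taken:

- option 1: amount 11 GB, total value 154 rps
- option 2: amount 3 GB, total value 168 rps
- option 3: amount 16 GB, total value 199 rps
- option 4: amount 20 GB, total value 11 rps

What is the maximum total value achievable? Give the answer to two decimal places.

Take in order of value per unit:
- option 2 (168/3 per unit): all 3 → value 168, running total 168.00
- option 1 (154/11 per unit): all 11 → value 154, running total 322.00
- option 3 (199/16 per unit): all 16 → value 199, running total 521.00
- option 4 (11/20 per unit): 10 of 20 → value 10×11/20 = 5.5000, running total 526.50
Total 526.50.

526.50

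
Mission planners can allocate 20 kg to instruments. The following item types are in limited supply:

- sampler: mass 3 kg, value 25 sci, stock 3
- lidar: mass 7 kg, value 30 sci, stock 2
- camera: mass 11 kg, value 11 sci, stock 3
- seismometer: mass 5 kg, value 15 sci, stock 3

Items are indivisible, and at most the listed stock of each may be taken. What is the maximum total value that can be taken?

Top feasible selections:
- 2×sampler + 2×lidar: mass 20, value 110
- 3×sampler + 1×lidar: mass 16, value 105
Best: 110 sci.

110 sci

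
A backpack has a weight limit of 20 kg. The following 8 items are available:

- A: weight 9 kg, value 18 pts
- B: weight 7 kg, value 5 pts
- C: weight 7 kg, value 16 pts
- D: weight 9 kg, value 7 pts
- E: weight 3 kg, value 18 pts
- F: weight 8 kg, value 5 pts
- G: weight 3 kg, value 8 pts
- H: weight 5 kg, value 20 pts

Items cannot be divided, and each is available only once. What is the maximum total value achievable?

Check high-value combinations within 20 kg:
- A+E+G+H: weight 9+3+3+5=20, value 18+18+8+20=64
- C+E+G+H: weight 7+3+3+5=18, value 16+18+8+20=62
- A+E+H: weight 9+3+5=17, value 18+18+20=56
Best: 64 pts.

64 pts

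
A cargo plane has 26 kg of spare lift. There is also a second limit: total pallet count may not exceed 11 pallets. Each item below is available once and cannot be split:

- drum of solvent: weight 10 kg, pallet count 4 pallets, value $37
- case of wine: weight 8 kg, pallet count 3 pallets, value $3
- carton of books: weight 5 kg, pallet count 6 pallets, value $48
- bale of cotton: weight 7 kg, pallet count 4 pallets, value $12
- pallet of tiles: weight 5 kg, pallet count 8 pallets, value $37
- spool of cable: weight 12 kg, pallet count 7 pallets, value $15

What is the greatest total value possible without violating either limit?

$85

Feasible sets respecting both limits:
- drum of solvent+carton of books: weight 15, pallet count 10, value 85
- carton of books+bale of cotton: weight 12, pallet count 10, value 60
- drum of solvent+case of wine+bale of cotton: weight 25, pallet count 11, value 52
- drum of solvent+spool of cable: weight 22, pallet count 11, value 52
Best: $85.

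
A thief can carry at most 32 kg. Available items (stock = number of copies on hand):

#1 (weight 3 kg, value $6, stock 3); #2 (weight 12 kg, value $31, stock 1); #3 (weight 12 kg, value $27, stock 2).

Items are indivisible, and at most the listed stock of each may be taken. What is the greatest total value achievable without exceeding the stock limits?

Best selections within weight 32 and stock limits:
- 2×#1 + 1×#2 + 1×#3: weight 30, value 70
- 2×#1 + 2×#3: weight 30, value 66
- 1×#1 + 1×#2 + 1×#3: weight 27, value 64
Best: $70.

$70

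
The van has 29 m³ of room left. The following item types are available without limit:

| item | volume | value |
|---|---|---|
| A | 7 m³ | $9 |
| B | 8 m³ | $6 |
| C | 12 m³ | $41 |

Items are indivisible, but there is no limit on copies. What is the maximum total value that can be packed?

Best value-per-unit is C at 41/12, and filling with it alone uses volume 2×12=24. No mix of the others beats 2×41 = 82.

$82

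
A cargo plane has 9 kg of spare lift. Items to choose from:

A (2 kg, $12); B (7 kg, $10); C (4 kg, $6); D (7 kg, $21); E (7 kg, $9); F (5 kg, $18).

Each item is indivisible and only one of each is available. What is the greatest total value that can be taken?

Check high-value combinations within 9 kg:
- A+D: weight 2+7=9, value 12+21=33
- A+F: weight 2+5=7, value 12+18=30
- C+F: weight 4+5=9, value 6+18=24
Best: $33.

$33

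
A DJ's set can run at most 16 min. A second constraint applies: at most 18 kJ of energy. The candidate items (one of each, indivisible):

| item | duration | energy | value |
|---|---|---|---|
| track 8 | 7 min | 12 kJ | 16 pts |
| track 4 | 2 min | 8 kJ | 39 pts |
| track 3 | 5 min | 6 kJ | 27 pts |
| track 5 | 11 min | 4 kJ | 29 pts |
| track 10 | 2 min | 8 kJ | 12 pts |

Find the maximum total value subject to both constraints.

Feasible sets respecting both limits:
- track 4+track 5: duration 13, energy 12, value 68
- track 4+track 3: duration 7, energy 14, value 66
- track 3+track 5: duration 16, energy 10, value 56
Best: 68 pts.

68 pts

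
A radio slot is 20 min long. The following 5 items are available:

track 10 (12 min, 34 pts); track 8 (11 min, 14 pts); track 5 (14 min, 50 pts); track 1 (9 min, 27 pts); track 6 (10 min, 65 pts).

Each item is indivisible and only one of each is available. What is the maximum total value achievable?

92 pts

Check high-value combinations within 20 min:
- track 1+track 6: duration 9+10=19, value 27+65=92
- track 6: duration 10, value 65
- track 5: duration 14, value 50
Best: 92 pts.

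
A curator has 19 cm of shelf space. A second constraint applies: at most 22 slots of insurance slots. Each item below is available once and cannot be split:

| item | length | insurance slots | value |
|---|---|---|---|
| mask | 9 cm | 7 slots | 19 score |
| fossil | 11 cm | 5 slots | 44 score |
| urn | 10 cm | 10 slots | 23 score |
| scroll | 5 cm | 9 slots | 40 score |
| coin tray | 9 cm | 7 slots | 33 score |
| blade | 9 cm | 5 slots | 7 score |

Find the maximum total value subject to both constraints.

84 score

Feasible sets respecting both limits:
- fossil+scroll: length 16, insurance slots 14, value 84
- scroll+coin tray: length 14, insurance slots 16, value 73
- urn+scroll: length 15, insurance slots 19, value 63
Best: 84 score.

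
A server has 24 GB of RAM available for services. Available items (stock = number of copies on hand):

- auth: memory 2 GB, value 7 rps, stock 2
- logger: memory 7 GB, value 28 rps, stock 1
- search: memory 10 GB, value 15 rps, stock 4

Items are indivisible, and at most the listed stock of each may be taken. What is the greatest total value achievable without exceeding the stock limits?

Best selections within memory 24 and stock limits:
- 2×auth + 1×logger + 1×search: memory 21, value 57
- 1×auth + 1×logger + 1×search: memory 19, value 50
- 2×auth + 2×search: memory 24, value 44
Best: 57 rps.

57 rps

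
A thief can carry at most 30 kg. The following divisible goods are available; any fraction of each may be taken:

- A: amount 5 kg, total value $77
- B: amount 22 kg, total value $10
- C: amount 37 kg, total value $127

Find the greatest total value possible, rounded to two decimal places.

162.81

Take in order of value per unit:
- A (77/5 per unit): all 5 → value 77, running total 77.00
- C (127/37 per unit): 25 of 37 → value 25×127/37 = 85.8108, running total 162.81
Total 162.81.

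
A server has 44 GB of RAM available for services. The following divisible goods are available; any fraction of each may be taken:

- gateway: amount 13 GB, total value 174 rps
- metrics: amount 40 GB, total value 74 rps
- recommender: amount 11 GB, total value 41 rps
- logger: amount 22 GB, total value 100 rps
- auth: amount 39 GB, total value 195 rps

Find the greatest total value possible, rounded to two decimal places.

329.00

Take in order of value per unit:
- gateway (174/13 per unit): all 13 → value 174, running total 174.00
- auth (195/39 per unit): 31 of 39 → value 31×195/39 = 155.0000, running total 329.00
Total 329.00.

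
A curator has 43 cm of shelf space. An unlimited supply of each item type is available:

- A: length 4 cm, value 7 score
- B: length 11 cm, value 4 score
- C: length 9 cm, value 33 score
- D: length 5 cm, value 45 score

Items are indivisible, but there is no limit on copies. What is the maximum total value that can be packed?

Best value-per-unit is D at 45/5, and filling with it alone uses length 8×5=40. No mix of the others beats 8×45 = 360.

360 score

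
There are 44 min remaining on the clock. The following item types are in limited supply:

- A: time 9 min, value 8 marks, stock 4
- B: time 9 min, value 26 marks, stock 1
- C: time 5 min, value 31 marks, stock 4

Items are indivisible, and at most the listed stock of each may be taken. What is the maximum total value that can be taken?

Best selections within time 44 and stock limits:
- 1×A + 1×B + 4×C: time 38, value 158
- 1×B + 4×C: time 29, value 150
Best: 158 marks.

158 marks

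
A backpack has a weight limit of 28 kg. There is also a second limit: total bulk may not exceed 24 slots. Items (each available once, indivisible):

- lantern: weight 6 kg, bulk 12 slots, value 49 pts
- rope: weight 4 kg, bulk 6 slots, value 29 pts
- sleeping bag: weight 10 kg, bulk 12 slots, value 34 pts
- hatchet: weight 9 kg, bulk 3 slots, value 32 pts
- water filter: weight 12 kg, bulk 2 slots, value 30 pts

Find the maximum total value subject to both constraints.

Feasible sets respecting both limits:
- lantern+hatchet+water filter: weight 27, bulk 17, value 111
- lantern+rope+hatchet: weight 19, bulk 21, value 110
- lantern+rope+water filter: weight 22, bulk 20, value 108
- rope+sleeping bag+hatchet: weight 23, bulk 21, value 95
Best: 111 pts.

111 pts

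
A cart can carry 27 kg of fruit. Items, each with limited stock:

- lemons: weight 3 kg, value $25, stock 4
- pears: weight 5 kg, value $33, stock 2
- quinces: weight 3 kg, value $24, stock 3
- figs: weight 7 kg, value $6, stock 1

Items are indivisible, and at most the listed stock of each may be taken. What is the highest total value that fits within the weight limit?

$205

Top feasible selections:
- 4×lemons + 1×pears + 3×quinces: weight 26, value 205
- 4×lemons + 2×pears + 1×quinces: weight 25, value 190
- 3×lemons + 2×pears + 2×quinces: weight 25, value 189
- 2×lemons + 2×pears + 3×quinces: weight 25, value 188
Best: $205.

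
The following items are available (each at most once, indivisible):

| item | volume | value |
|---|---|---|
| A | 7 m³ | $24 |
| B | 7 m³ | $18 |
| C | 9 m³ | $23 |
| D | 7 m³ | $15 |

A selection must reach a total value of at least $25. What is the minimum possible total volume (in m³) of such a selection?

14

Subsets with value ≥ 25, sorted by total volume:
- A+B: volume 14, value 42
- A+D: volume 14, value 39
- B+D: volume 14, value 33
Minimum volume: 14 m³.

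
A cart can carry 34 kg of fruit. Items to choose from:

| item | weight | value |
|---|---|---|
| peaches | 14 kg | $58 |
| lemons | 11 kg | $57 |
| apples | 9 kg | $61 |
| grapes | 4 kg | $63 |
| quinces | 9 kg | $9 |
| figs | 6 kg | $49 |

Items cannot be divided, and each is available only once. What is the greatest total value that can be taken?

$231

Check high-value combinations within 34 kg:
- peaches+apples+grapes+figs: weight 14+9+4+6=33, value 58+61+63+49=231
- lemons+apples+grapes+figs: weight 11+9+4+6=30, value 57+61+63+49=230
- lemons+apples+grapes+quinces: weight 11+9+4+9=33, value 57+61+63+9=190
- peaches+apples+grapes: weight 14+9+4=27, value 58+61+63=182
Best: $231.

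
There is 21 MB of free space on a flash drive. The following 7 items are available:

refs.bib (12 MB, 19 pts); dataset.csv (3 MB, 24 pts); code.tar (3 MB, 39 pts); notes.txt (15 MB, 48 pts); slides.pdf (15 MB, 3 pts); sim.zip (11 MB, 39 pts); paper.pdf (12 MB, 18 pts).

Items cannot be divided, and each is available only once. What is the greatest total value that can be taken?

111 pts

Check high-value combinations within 21 MB:
- dataset.csv+code.tar+notes.txt: size 3+3+15=21, value 24+39+48=111
- dataset.csv+code.tar+sim.zip: size 3+3+11=17, value 24+39+39=102
- code.tar+notes.txt: size 3+15=18, value 39+48=87
- refs.bib+dataset.csv+code.tar: size 12+3+3=18, value 19+24+39=82
- dataset.csv+code.tar+paper.pdf: size 3+3+12=18, value 24+39+18=81
Best: 111 pts.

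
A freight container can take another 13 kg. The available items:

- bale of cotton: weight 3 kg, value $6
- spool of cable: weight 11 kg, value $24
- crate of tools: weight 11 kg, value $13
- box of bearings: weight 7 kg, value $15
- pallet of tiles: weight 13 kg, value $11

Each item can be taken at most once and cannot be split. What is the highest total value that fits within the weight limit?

$24

Check high-value combinations within 13 kg:
- spool of cable: weight 11, value 24
- bale of cotton+box of bearings: weight 3+7=10, value 6+15=21
- box of bearings: weight 7, value 15
- crate of tools: weight 11, value 13
- pallet of tiles: weight 13, value 11
Best: $24.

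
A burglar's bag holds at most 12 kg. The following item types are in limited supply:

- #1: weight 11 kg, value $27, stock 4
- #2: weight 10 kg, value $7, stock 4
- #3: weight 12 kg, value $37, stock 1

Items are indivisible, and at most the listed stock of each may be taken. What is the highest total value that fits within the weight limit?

Top feasible selections:
- 1×#3: weight 12, value 37
- 1×#1: weight 11, value 27
- 1×#2: weight 10, value 7
Best: $37.

$37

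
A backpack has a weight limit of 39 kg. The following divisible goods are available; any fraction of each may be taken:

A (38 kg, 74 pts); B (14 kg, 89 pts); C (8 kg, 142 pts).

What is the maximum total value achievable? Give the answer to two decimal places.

264.11

Take in order of value per unit:
- C (142/8 per unit): all 8 → value 142, running total 142.00
- B (89/14 per unit): all 14 → value 89, running total 231.00
- A (74/38 per unit): 17 of 38 → value 17×74/38 = 33.1053, running total 264.11
Total 264.11.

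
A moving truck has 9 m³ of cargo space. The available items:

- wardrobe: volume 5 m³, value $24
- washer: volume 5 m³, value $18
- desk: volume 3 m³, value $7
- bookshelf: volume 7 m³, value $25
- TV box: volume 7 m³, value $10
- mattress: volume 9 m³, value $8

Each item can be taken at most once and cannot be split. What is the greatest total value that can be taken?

Check high-value combinations within 9 m³:
- wardrobe+desk: volume 5+3=8, value 24+7=31
- bookshelf: volume 7, value 25
- washer+desk: volume 5+3=8, value 18+7=25
- wardrobe: volume 5, value 24
Best: $31.

$31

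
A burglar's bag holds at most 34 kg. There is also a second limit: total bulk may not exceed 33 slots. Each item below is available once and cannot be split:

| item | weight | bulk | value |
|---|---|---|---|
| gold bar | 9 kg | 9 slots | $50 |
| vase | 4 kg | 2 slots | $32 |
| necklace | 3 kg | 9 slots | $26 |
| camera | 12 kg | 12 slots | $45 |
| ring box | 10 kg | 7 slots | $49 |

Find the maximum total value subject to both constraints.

$157

Feasible sets respecting both limits:
- gold bar+vase+necklace+ring box: weight 26, bulk 27, value 157
- gold bar+vase+necklace+camera: weight 28, bulk 32, value 153
- vase+necklace+camera+ring box: weight 29, bulk 30, value 152
- gold bar+camera+ring box: weight 31, bulk 28, value 144
Best: $157.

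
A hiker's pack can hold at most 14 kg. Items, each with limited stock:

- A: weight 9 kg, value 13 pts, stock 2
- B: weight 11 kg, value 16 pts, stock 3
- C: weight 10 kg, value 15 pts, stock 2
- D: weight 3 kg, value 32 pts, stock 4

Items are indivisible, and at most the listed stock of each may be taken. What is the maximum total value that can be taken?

128 pts

Top feasible selections:
- 4×D: weight 12, value 128
- 3×D: weight 9, value 96
- 2×D: weight 6, value 64
- 1×B + 1×D: weight 14, value 48
Best: 128 pts.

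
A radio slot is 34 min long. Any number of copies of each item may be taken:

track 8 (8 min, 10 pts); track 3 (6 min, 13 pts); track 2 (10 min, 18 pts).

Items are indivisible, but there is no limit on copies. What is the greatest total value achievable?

70 pts

Best value-per-unit is track 3 at 13/6; filling with it alone gives 5×13 = 65.
Optimal mix: 4×track 3 + 1×track 2 → duration 34, value 70.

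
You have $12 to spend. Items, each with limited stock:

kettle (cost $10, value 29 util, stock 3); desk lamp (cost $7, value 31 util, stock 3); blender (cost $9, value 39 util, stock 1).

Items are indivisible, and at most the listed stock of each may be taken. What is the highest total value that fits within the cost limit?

39 util

Best selections within cost 12 and stock limits:
- 1×blender: cost 9, value 39
- 1×desk lamp: cost 7, value 31
Best: 39 util.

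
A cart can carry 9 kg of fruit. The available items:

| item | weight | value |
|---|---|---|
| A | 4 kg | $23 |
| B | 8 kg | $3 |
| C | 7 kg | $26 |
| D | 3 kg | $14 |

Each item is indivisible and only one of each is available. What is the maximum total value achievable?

$37

Check high-value combinations within 9 kg:
- A+D: weight 4+3=7, value 23+14=37
- C: weight 7, value 26
- A: weight 4, value 23
- D: weight 3, value 14
Best: $37.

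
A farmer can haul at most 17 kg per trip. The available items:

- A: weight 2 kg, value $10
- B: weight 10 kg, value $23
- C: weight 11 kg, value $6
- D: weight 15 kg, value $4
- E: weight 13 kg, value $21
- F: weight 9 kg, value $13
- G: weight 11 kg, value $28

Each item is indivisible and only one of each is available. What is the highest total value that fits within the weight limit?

$38

Check high-value combinations within 17 kg:
- A+G: weight 2+11=13, value 10+28=38
- A+B: weight 2+10=12, value 10+23=33
- A+E: weight 2+13=15, value 10+21=31
Best: $38.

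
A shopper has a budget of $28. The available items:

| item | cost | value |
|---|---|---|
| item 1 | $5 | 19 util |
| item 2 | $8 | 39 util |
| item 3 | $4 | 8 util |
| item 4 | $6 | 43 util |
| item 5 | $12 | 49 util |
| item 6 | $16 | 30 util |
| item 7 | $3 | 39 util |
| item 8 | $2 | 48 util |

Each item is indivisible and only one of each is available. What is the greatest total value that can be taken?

198 util

Check high-value combinations within $28:
- item 1+item 4+item 5+item 7+item 8: cost 5+6+12+3+2=28, value 19+43+49+39+48=198
- item 1+item 2+item 3+item 4+item 7+item 8: cost 5+8+4+6+3+2=28, value 19+39+8+43+39+48=196
- item 1+item 2+item 4+item 7+item 8: cost 5+8+6+3+2=24, value 19+39+43+39+48=188
- item 3+item 4+item 5+item 7+item 8: cost 4+6+12+3+2=27, value 8+43+49+39+48=187
- item 4+item 5+item 7+item 8: cost 6+12+3+2=23, value 43+49+39+48=179
Best: 198 util.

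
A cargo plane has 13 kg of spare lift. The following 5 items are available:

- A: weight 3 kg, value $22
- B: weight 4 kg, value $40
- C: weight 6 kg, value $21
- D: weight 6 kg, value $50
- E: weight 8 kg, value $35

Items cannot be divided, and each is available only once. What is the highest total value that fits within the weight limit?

$112

Check high-value combinations within 13 kg:
- A+B+D: weight 3+4+6=13, value 22+40+50=112
- B+D: weight 4+6=10, value 40+50=90
- A+B+C: weight 3+4+6=13, value 22+40+21=83
- B+E: weight 4+8=12, value 40+35=75
Best: $112.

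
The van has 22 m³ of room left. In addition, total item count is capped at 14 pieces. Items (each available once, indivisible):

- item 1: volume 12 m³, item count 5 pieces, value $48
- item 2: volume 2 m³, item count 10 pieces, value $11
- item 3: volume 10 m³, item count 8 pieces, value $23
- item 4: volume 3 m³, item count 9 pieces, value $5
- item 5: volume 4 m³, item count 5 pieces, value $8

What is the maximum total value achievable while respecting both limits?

Feasible sets respecting both limits:
- item 1+item 3: volume 22, item count 13, value 71
- item 1+item 5: volume 16, item count 10, value 56
- item 1+item 4: volume 15, item count 14, value 53
- item 1: volume 12, item count 5, value 48
Best: $71.

$71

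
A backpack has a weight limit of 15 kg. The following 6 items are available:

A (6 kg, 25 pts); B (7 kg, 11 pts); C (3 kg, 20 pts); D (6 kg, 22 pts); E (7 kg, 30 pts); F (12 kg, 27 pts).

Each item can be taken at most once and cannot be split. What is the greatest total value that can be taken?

This is a 0/1 knapsack; check combinations near the capacity.
- A+C+D: weight 6+3+6=15, value 25+20+22=67
- A+E: weight 6+7=13, value 25+30=55
- D+E: weight 6+7=13, value 22+30=52
Best: 67 pts.

67 pts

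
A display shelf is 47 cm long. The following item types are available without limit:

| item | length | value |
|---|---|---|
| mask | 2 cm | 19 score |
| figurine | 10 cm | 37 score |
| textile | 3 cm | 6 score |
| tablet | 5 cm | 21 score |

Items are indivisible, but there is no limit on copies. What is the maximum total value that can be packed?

Best value-per-unit is mask at 19/2, and filling with it alone uses length 23×2=46. No mix of the others beats 23×19 = 437.

437 score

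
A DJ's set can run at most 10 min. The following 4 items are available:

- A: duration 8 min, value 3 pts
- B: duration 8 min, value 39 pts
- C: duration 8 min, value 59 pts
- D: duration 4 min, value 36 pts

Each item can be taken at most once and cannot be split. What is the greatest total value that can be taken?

Check high-value combinations within 10 min:
- C: duration 8, value 59
- B: duration 8, value 39
- D: duration 4, value 36
Best: 59 pts.

59 pts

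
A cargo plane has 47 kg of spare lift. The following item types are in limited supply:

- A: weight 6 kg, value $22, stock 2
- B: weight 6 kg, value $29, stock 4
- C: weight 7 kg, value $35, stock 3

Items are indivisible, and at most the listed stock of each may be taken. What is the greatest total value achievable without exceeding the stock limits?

$221

Best selections within weight 47 and stock limits:
- 4×B + 3×C: weight 45, value 221
- 1×A + 3×B + 3×C: weight 45, value 214
- 1×A + 4×B + 2×C: weight 44, value 208
Best: $221.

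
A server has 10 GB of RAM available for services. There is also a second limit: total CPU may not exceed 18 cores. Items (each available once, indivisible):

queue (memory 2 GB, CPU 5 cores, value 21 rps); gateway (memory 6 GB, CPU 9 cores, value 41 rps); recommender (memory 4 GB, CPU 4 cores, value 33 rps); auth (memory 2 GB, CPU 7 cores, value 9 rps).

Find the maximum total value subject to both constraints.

74 rps

Feasible sets respecting both limits:
- gateway+recommender: memory 10, CPU 13, value 74
- queue+recommender+auth: memory 8, CPU 16, value 63
- queue+gateway: memory 8, CPU 14, value 62
- queue+recommender: memory 6, CPU 9, value 54
Best: 74 rps.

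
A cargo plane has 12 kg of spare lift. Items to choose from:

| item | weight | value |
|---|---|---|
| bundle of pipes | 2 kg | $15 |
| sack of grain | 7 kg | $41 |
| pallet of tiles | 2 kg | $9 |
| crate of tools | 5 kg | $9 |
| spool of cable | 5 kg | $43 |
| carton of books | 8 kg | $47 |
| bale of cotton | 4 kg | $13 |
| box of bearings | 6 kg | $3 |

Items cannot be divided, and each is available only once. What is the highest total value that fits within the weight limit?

$84

Check high-value combinations within 12 kg:
- sack of grain+spool of cable: weight 7+5=12, value 41+43=84
- bundle of pipes+spool of cable+bale of cotton: weight 2+5+4=11, value 15+43+13=71
- bundle of pipes+pallet of tiles+carton of books: weight 2+2+8=12, value 15+9+47=71
- bundle of pipes+pallet of tiles+spool of cable: weight 2+2+5=9, value 15+9+43=67
- bundle of pipes+crate of tools+spool of cable: weight 2+5+5=12, value 15+9+43=67
Best: $84.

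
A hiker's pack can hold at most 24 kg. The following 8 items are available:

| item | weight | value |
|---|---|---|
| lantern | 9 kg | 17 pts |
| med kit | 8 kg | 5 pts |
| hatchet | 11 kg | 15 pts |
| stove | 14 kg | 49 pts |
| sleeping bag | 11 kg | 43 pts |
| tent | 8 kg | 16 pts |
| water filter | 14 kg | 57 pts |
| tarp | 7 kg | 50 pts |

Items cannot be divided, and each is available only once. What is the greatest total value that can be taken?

Check high-value combinations within 24 kg:
- water filter+tarp: weight 14+7=21, value 57+50=107
- stove+tarp: weight 14+7=21, value 49+50=99
- sleeping bag+tarp: weight 11+7=18, value 43+50=93
- lantern+tent+tarp: weight 9+8+7=24, value 17+16+50=83
Best: 107 pts.

107 pts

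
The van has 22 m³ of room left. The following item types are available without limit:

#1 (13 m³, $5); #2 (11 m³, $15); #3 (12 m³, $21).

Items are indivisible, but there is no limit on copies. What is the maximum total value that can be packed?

Best value-per-unit is #3 at 21/12; filling with it alone gives 1×21 = 21.
Optimal mix: 2×#2 → volume 22, value 30.

$30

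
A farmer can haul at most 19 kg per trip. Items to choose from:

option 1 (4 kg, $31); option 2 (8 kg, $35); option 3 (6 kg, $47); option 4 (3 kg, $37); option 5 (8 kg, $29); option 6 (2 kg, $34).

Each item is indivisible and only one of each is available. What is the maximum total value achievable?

$153

Check high-value combinations within 19 kg:
- option 2+option 3+option 4+option 6: weight 8+6+3+2=19, value 35+47+37+34=153
- option 1+option 3+option 4+option 6: weight 4+6+3+2=15, value 31+47+37+34=149
- option 3+option 4+option 5+option 6: weight 6+3+8+2=19, value 47+37+29+34=147
Best: $153.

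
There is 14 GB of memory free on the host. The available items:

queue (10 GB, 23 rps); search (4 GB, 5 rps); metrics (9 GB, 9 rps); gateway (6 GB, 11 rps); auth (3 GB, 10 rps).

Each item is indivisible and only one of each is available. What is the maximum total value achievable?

33 rps

Check high-value combinations within 14 GB:
- queue+auth: memory 10+3=13, value 23+10=33
- queue+search: memory 10+4=14, value 23+5=28
- search+gateway+auth: memory 4+6+3=13, value 5+11+10=26
- queue: memory 10, value 23
- gateway+auth: memory 6+3=9, value 11+10=21
Best: 33 rps.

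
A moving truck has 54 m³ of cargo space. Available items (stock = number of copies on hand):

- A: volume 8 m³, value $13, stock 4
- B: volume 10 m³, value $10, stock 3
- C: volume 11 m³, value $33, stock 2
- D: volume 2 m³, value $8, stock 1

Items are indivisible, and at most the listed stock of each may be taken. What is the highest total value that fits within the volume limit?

Best selections within volume 54 and stock limits:
- 4×A + 2×C: volume 54, value 118
- 3×A + 2×C + 1×D: volume 48, value 113
- 2×A + 1×B + 2×C + 1×D: volume 50, value 110
- 1×A + 2×B + 2×C + 1×D: volume 52, value 107
Best: $118.

$118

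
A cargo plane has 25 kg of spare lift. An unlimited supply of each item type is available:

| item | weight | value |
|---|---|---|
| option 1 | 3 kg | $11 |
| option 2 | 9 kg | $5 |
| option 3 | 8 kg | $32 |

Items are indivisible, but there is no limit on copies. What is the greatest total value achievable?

$97

Best value-per-unit is option 3 at 32/8; filling with it alone gives 3×32 = 96.
Optimal mix: 3×option 1 + 2×option 3 → weight 25, value 97.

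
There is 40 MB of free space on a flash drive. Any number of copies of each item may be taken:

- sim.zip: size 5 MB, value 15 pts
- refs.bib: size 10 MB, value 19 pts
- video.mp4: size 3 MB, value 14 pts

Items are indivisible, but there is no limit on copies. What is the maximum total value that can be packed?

Best value-per-unit is video.mp4 at 14/3, and filling with it alone uses size 13×3=39. No mix of the others beats 13×14 = 182.

182 pts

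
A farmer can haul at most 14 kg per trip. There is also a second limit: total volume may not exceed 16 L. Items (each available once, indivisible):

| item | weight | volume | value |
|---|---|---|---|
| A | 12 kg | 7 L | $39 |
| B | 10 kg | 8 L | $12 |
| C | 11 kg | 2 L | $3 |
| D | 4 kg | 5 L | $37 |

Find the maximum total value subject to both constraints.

Feasible sets respecting both limits:
- B+D: weight 14, volume 13, value 49
- A: weight 12, volume 7, value 39
- D: weight 4, volume 5, value 37
- B: weight 10, volume 8, value 12
Best: $49.

$49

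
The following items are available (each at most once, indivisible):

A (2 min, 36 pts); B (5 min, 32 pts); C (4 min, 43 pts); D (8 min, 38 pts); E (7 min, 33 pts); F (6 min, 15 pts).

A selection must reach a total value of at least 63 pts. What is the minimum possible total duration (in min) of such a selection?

Subsets with value ≥ 63, sorted by total duration:
- A+C: duration 6, value 79
- A+B: duration 7, value 68
- B+C: duration 9, value 75
Minimum duration: 6 min.

6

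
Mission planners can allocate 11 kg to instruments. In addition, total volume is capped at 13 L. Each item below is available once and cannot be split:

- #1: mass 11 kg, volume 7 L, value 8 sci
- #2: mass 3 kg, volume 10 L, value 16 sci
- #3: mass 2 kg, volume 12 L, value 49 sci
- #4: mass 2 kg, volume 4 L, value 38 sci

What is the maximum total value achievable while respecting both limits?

49 sci

Feasible sets respecting both limits:
- #3: mass 2, volume 12, value 49
- #4: mass 2, volume 4, value 38
- #2: mass 3, volume 10, value 16
- #1: mass 11, volume 7, value 8
Best: 49 sci.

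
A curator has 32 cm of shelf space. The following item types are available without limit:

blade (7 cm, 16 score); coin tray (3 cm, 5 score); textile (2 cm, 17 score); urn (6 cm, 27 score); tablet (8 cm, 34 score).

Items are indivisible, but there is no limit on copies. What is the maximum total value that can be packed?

272 score

Best value-per-unit is textile at 17/2, and filling with it alone uses length 16×2=32. No mix of the others beats 16×17 = 272.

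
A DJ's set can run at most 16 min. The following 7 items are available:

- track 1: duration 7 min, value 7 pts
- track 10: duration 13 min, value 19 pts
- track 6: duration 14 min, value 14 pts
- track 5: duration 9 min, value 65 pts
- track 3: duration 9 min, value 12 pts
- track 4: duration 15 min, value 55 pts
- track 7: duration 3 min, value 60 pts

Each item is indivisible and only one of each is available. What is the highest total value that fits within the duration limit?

Check high-value combinations within 16 min:
- track 5+track 7: duration 9+3=12, value 65+60=125
- track 10+track 7: duration 13+3=16, value 19+60=79
- track 3+track 7: duration 9+3=12, value 12+60=72
- track 1+track 5: duration 7+9=16, value 7+65=72
- track 1+track 7: duration 7+3=10, value 7+60=67
Best: 125 pts.

125 pts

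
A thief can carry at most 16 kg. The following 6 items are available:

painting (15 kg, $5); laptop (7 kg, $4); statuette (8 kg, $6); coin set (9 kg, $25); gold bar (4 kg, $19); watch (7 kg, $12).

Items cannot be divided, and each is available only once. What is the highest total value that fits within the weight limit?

$44

Check high-value combinations within 16 kg:
- coin set+gold bar: weight 9+4=13, value 25+19=44
- coin set+watch: weight 9+7=16, value 25+12=37
- gold bar+watch: weight 4+7=11, value 19+12=31
- laptop+coin set: weight 7+9=16, value 4+25=29
- coin set: weight 9, value 25
Best: $44.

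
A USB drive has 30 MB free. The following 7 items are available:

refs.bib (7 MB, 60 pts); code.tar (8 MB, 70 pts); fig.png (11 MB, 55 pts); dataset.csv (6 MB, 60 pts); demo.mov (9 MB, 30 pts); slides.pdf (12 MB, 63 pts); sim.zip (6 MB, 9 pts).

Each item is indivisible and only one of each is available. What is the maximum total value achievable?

Check high-value combinations within 30 MB:
- refs.bib+code.tar+dataset.csv+demo.mov: size 7+8+6+9=30, value 60+70+60+30=220
- refs.bib+code.tar+dataset.csv+sim.zip: size 7+8+6+6=27, value 60+70+60+9=199
- code.tar+dataset.csv+slides.pdf: size 8+6+12=26, value 70+60+63=193
- refs.bib+code.tar+slides.pdf: size 7+8+12=27, value 60+70+63=193
Best: 220 pts.

220 pts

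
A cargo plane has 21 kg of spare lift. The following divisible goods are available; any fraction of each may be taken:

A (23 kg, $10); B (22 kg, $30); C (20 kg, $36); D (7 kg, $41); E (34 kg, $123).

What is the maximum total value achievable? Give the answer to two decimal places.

Take in order of value per unit:
- D (41/7 per unit): all 7 → value 41, running total 41.00
- E (123/34 per unit): 14 of 34 → value 14×123/34 = 50.6471, running total 91.65
Total 91.65.

91.65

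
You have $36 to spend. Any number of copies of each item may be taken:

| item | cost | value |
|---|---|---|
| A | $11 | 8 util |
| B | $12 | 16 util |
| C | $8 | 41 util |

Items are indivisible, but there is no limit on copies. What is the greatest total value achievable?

Best value-per-unit is C at 41/8, and filling with it alone uses cost 4×8=32. No mix of the others beats 4×41 = 164.

164 util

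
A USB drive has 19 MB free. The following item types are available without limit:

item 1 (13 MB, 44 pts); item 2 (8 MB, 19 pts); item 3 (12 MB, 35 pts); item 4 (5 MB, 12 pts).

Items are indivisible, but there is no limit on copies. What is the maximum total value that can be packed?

56 pts

Best value-per-unit is item 1 at 44/13; filling with it alone gives 1×44 = 44.
Optimal mix: 1×item 1 + 1×item 4 → size 18, value 56.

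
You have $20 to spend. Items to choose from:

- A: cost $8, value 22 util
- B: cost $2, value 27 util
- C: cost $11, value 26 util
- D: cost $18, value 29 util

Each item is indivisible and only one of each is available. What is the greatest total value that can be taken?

56 util

Check high-value combinations within $20:
- B+D: cost 2+18=20, value 27+29=56
- B+C: cost 2+11=13, value 27+26=53
- A+B: cost 8+2=10, value 22+27=49
- A+C: cost 8+11=19, value 22+26=48
- D: cost 18, value 29
Best: 56 util.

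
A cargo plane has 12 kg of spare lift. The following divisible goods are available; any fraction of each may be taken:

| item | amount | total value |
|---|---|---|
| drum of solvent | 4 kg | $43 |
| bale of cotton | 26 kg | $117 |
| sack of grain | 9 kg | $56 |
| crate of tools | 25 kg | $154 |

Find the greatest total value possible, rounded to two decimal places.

Take in order of value per unit:
- drum of solvent (43/4 per unit): all 4 → value 43, running total 43.00
- sack of grain (56/9 per unit): 8 of 9 → value 8×56/9 = 49.7778, running total 92.78
Total 92.78.

92.78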